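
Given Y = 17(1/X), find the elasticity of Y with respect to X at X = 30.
Elasticity = -1

Elasticity = (dY/dX) · (X/Y)

dY/dX = -17/X²
At X = 30: dY/dX = -17/900, Y = 17/30

Elasticity = (-17/900) · (30 / (17/30)) = -1

Interpretation: for a small percentage change in X, the percentage change in Y is approximately -1.00 times as large.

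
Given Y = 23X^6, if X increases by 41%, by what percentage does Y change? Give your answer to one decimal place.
685.8%

For Y = 23X^6:
If X → X(1 + 0.41)
Then Y → Y · (1 + 0.41)^6
     ≈ Y · 7.8580

Percentage change = ((1 + 0.41)^6 − 1) × 100% ≈ 685.8%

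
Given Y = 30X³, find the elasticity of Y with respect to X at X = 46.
Elasticity = 3

Elasticity = (dY/dX) · (X/Y)

dY/dX = 90·X²
At X = 46: dY/dX = 190440, Y = 2920080

Elasticity = 190440 · (46 / 2920080) = 3

Interpretation: for a small percentage change in X, the percentage change in Y is approximately 3.00 times as large.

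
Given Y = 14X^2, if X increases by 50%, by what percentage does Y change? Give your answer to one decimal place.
125.0%

For Y = 14X^2:
If X → X(1 + 0.5)
Then Y → Y · (1 + 0.5)^2
     = Y · 2.2500

Percentage change = ((1 + 0.5)^2 − 1) × 100% = 125.0%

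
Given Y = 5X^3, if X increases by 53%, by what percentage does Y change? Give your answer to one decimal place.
258.2%

For Y = 5X^3:
If X → X(1 + 0.53)
Then Y → Y · (1 + 0.53)^3
     ≈ Y · 3.5816

Percentage change = ((1 + 0.53)^3 − 1) × 100% ≈ 258.2%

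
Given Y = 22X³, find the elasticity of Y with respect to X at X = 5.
Elasticity = 3

Elasticity = (dY/dX) · (X/Y)

dY/dX = 66·X²
At X = 5: dY/dX = 1650, Y = 2750

Elasticity = 1650 · (5 / 2750) = 3

Interpretation: for a small percentage change in X, the percentage change in Y is approximately 3.00 times as large.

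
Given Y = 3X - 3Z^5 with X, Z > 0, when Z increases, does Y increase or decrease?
Y decreases

Taking the partial derivative:
∂Y/∂Z = -15Z^4

∂Y/∂Z = -15Z^4 < 0 (assuming positive values)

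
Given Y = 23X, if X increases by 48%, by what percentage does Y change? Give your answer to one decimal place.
48.0%

For Y = 23X:
If X → X(1 + 0.48)
Then Y → Y · (1 + 0.48)^1
     = Y · 1.4800

Percentage change = ((1 + 0.48)^1 − 1) × 100% = 48.0%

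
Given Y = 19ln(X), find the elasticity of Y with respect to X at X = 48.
Elasticity = 1/ln(48) ≈ 0.2583

Elasticity = (dY/dX) · (X/Y)

dY/dX = 19/X
At X = 48: dY/dX = 19/48, Y = 19·ln(48)

Elasticity = (19/48) · (48 / (19·ln(48))) = 1/ln(48) ≈ 0.2583

Interpretation: for a small percentage change in X, the percentage change in Y is approximately 0.26 times as large.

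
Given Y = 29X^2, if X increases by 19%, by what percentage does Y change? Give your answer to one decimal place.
41.6%

For Y = 29X^2:
If X → X(1 + 0.19)
Then Y → Y · (1 + 0.19)^2
     = Y · 1.4161

Percentage change = ((1 + 0.19)^2 − 1) × 100% ≈ 41.6%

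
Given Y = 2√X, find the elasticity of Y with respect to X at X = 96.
Elasticity = 1/2

Elasticity = (dY/dX) · (X/Y)

dY/dX = 1/√X
At X = 96: dY/dX = √6/24, Y = 8·√6

Elasticity = (√6/24) · (96 / (8·√6)) = 1/2

Interpretation: for a small percentage change in X, the percentage change in Y is approximately 0.50 times as large.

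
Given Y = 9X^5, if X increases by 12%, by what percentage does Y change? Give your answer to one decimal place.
76.2%

For Y = 9X^5:
If X → X(1 + 0.12)
Then Y → Y · (1 + 0.12)^5
     ≈ Y · 1.7623

Percentage change = ((1 + 0.12)^5 − 1) × 100% ≈ 76.2%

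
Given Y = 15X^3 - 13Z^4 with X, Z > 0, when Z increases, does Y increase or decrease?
Y decreases

Taking the partial derivative:
∂Y/∂Z = -52Z^3

∂Y/∂Z = -52Z^3 < 0 (assuming positive values)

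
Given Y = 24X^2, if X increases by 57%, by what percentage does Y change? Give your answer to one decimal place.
146.5%

For Y = 24X^2:
If X → X(1 + 0.57)
Then Y → Y · (1 + 0.57)^2
     = Y · 2.4649

Percentage change = ((1 + 0.57)^2 − 1) × 100% ≈ 146.5%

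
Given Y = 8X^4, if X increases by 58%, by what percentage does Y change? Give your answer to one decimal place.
523.2%

For Y = 8X^4:
If X → X(1 + 0.58)
Then Y → Y · (1 + 0.58)^4
     ≈ Y · 6.2320

Percentage change = ((1 + 0.58)^4 − 1) × 100% ≈ 523.2%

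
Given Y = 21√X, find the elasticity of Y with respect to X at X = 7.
Elasticity = 1/2

Elasticity = (dY/dX) · (X/Y)

dY/dX = 21/(2·√X)
At X = 7: dY/dX = 3·√7/2, Y = 21·√7

Elasticity = (3·√7/2) · (7 / (21·√7)) = 1/2

Interpretation: for a small percentage change in X, the percentage change in Y is approximately 0.50 times as large.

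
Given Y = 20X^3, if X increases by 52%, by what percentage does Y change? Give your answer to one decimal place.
251.2%

For Y = 20X^3:
If X → X(1 + 0.52)
Then Y → Y · (1 + 0.52)^3
     ≈ Y · 3.5118

Percentage change = ((1 + 0.52)^3 − 1) × 100% ≈ 251.2%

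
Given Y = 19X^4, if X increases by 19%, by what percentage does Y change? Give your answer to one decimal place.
100.5%

For Y = 19X^4:
If X → X(1 + 0.19)
Then Y → Y · (1 + 0.19)^4
     ≈ Y · 2.0053

Percentage change = ((1 + 0.19)^4 − 1) × 100% ≈ 100.5%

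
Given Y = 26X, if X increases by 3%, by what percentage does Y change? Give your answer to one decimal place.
3.0%

For Y = 26X:
If X → X(1 + 0.03)
Then Y → Y · (1 + 0.03)^1
     = Y · 1.0300

Percentage change = ((1 + 0.03)^1 − 1) × 100% = 3.0%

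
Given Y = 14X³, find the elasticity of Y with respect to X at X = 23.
Elasticity = 3

Elasticity = (dY/dX) · (X/Y)

dY/dX = 42·X²
At X = 23: dY/dX = 22218, Y = 170338

Elasticity = 22218 · (23 / 170338) = 3

Interpretation: for a small percentage change in X, the percentage change in Y is approximately 3.00 times as large.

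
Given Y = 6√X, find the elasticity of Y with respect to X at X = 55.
Elasticity = 1/2

Elasticity = (dY/dX) · (X/Y)

dY/dX = 3/√X
At X = 55: dY/dX = 3·√55/55, Y = 6·√55

Elasticity = (3·√55/55) · (55 / (6·√55)) = 1/2

Interpretation: for a small percentage change in X, the percentage change in Y is approximately 0.50 times as large.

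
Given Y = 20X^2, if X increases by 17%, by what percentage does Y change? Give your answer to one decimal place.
36.9%

For Y = 20X^2:
If X → X(1 + 0.17)
Then Y → Y · (1 + 0.17)^2
     = Y · 1.3689

Percentage change = ((1 + 0.17)^2 − 1) × 100% ≈ 36.9%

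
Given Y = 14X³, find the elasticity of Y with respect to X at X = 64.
Elasticity = 3

Elasticity = (dY/dX) · (X/Y)

dY/dX = 42·X²
At X = 64: dY/dX = 172032, Y = 3670016

Elasticity = 172032 · (64 / 3670016) = 3

Interpretation: for a small percentage change in X, the percentage change in Y is approximately 3.00 times as large.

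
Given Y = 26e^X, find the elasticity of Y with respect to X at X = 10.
Elasticity = 10

Elasticity = (dY/dX) · (X/Y)

dY/dX = 26·e^X
At X = 10: dY/dX = 26·e^10, Y = 26·e^10

Elasticity = (26·e^10) · (10 / (26·e^10)) = 10

Interpretation: for a small percentage change in X, the percentage change in Y is approximately 10.00 times as large.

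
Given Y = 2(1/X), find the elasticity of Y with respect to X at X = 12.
Elasticity = -1

Elasticity = (dY/dX) · (X/Y)

dY/dX = -2/X²
At X = 12: dY/dX = -1/72, Y = 1/6

Elasticity = (-1/72) · (12 / (1/6)) = -1

Interpretation: for a small percentage change in X, the percentage change in Y is approximately -1.00 times as large.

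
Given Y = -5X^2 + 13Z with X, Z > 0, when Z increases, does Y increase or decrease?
Y increases

Taking the partial derivative:
∂Y/∂Z = 13

∂Y/∂Z = 13 > 0 (assuming positive values)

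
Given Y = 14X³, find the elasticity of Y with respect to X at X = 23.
Elasticity = 3

Elasticity = (dY/dX) · (X/Y)

dY/dX = 42·X²
At X = 23: dY/dX = 22218, Y = 170338

Elasticity = 22218 · (23 / 170338) = 3

Interpretation: for a small percentage change in X, the percentage change in Y is approximately 3.00 times as large.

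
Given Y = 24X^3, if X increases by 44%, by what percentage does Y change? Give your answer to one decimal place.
198.6%

For Y = 24X^3:
If X → X(1 + 0.44)
Then Y → Y · (1 + 0.44)^3
     ≈ Y · 2.9860

Percentage change = ((1 + 0.44)^3 − 1) × 100% ≈ 198.6%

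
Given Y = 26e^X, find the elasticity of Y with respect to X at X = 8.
Elasticity = 8

Elasticity = (dY/dX) · (X/Y)

dY/dX = 26·e^X
At X = 8: dY/dX = 26·e^8, Y = 26·e^8

Elasticity = (26·e^8) · (8 / (26·e^8)) = 8

Interpretation: for a small percentage change in X, the percentage change in Y is approximately 8.00 times as large.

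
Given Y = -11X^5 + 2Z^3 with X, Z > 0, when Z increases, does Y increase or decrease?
Y increases

Taking the partial derivative:
∂Y/∂Z = 6Z^2

∂Y/∂Z = 6Z^2 > 0 (assuming positive values)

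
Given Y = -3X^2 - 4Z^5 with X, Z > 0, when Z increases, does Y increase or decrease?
Y decreases

Taking the partial derivative:
∂Y/∂Z = -20Z^4

∂Y/∂Z = -20Z^4 < 0 (assuming positive values)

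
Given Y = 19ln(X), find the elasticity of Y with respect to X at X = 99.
Elasticity = 1/ln(99) ≈ 0.2176

Elasticity = (dY/dX) · (X/Y)

dY/dX = 19/X
At X = 99: dY/dX = 19/99, Y = 19·ln(99)

Elasticity = (19/99) · (99 / (19·ln(99))) = 1/ln(99) ≈ 0.2176

Interpretation: for a small percentage change in X, the percentage change in Y is approximately 0.22 times as large.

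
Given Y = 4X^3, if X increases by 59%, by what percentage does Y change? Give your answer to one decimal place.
302.0%

For Y = 4X^3:
If X → X(1 + 0.59)
Then Y → Y · (1 + 0.59)^3
     ≈ Y · 4.0197

Percentage change = ((1 + 0.59)^3 − 1) × 100% ≈ 302.0%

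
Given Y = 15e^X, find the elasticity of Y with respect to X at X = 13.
Elasticity = 13

Elasticity = (dY/dX) · (X/Y)

dY/dX = 15·e^X
At X = 13: dY/dX = 15·e^13, Y = 15·e^13

Elasticity = (15·e^13) · (13 / (15·e^13)) = 13

Interpretation: for a small percentage change in X, the percentage change in Y is approximately 13.00 times as large.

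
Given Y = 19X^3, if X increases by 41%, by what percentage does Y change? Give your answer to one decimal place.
180.3%

For Y = 19X^3:
If X → X(1 + 0.41)
Then Y → Y · (1 + 0.41)^3
     ≈ Y · 2.8032

Percentage change = ((1 + 0.41)^3 − 1) × 100% ≈ 180.3%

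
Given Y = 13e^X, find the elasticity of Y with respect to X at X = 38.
Elasticity = 38

Elasticity = (dY/dX) · (X/Y)

dY/dX = 13·e^X
At X = 38: dY/dX = 13·e^38, Y = 13·e^38

Elasticity = (13·e^38) · (38 / (13·e^38)) = 38

Interpretation: for a small percentage change in X, the percentage change in Y is approximately 38.00 times as large.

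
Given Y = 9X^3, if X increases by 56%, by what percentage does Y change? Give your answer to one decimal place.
279.6%

For Y = 9X^3:
If X → X(1 + 0.56)
Then Y → Y · (1 + 0.56)^3
     ≈ Y · 3.7964

Percentage change = ((1 + 0.56)^3 − 1) × 100% ≈ 279.6%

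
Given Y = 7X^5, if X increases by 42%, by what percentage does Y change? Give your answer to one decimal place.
477.4%

For Y = 7X^5:
If X → X(1 + 0.42)
Then Y → Y · (1 + 0.42)^5
     ≈ Y · 5.7735

Percentage change = ((1 + 0.42)^5 − 1) × 100% ≈ 477.4%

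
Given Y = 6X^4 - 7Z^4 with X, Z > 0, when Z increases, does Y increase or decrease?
Y decreases

Taking the partial derivative:
∂Y/∂Z = -28Z^3

∂Y/∂Z = -28Z^3 < 0 (assuming positive values)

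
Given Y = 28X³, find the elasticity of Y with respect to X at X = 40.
Elasticity = 3

Elasticity = (dY/dX) · (X/Y)

dY/dX = 84·X²
At X = 40: dY/dX = 134400, Y = 1792000

Elasticity = 134400 · (40 / 1792000) = 3

Interpretation: for a small percentage change in X, the percentage change in Y is approximately 3.00 times as large.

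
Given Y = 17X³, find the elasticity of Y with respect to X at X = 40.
Elasticity = 3

Elasticity = (dY/dX) · (X/Y)

dY/dX = 51·X²
At X = 40: dY/dX = 81600, Y = 1088000

Elasticity = 81600 · (40 / 1088000) = 3

Interpretation: for a small percentage change in X, the percentage change in Y is approximately 3.00 times as large.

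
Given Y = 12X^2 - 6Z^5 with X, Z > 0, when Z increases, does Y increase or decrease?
Y decreases

Taking the partial derivative:
∂Y/∂Z = -30Z^4

∂Y/∂Z = -30Z^4 < 0 (assuming positive values)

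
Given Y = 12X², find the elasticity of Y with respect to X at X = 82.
Elasticity = 2

Elasticity = (dY/dX) · (X/Y)

dY/dX = 24·X
At X = 82: dY/dX = 1968, Y = 80688

Elasticity = 1968 · (82 / 80688) = 2

Interpretation: for a small percentage change in X, the percentage change in Y is approximately 2.00 times as large.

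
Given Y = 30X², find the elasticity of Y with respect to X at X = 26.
Elasticity = 2

Elasticity = (dY/dX) · (X/Y)

dY/dX = 60·X
At X = 26: dY/dX = 1560, Y = 20280

Elasticity = 1560 · (26 / 20280) = 2

Interpretation: for a small percentage change in X, the percentage change in Y is approximately 2.00 times as large.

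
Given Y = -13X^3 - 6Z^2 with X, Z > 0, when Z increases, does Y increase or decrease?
Y decreases

Taking the partial derivative:
∂Y/∂Z = -12Z

∂Y/∂Z = -12Z < 0 (assuming positive values)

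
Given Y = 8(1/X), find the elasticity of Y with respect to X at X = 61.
Elasticity = -1

Elasticity = (dY/dX) · (X/Y)

dY/dX = -8/X²
At X = 61: dY/dX = -8/3721, Y = 8/61

Elasticity = (-8/3721) · (61 / (8/61)) = -1

Interpretation: for a small percentage change in X, the percentage change in Y is approximately -1.00 times as large.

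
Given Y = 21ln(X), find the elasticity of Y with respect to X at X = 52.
Elasticity = 1/ln(52) ≈ 0.2531

Elasticity = (dY/dX) · (X/Y)

dY/dX = 21/X
At X = 52: dY/dX = 21/52, Y = 21·ln(52)

Elasticity = (21/52) · (52 / (21·ln(52))) = 1/ln(52) ≈ 0.2531

Interpretation: for a small percentage change in X, the percentage change in Y is approximately 0.25 times as large.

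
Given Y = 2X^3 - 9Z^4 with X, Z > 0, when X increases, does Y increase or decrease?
Y increases

Taking the partial derivative:
∂Y/∂X = 6X^2

∂Y/∂X = 6X^2 > 0 (assuming positive values)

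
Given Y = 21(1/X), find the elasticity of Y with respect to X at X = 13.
Elasticity = -1

Elasticity = (dY/dX) · (X/Y)

dY/dX = -21/X²
At X = 13: dY/dX = -21/169, Y = 21/13

Elasticity = (-21/169) · (13 / (21/13)) = -1

Interpretation: for a small percentage change in X, the percentage change in Y is approximately -1.00 times as large.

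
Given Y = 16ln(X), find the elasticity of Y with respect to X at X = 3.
Elasticity = 1/ln(3) ≈ 0.9102

Elasticity = (dY/dX) · (X/Y)

dY/dX = 16/X
At X = 3: dY/dX = 16/3, Y = 16·ln(3)

Elasticity = (16/3) · (3 / (16·ln(3))) = 1/ln(3) ≈ 0.9102

Interpretation: for a small percentage change in X, the percentage change in Y is approximately 0.91 times as large.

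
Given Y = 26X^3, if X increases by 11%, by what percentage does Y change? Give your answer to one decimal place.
36.8%

For Y = 26X^3:
If X → X(1 + 0.11)
Then Y → Y · (1 + 0.11)^3
     ≈ Y · 1.3676

Percentage change = ((1 + 0.11)^3 − 1) × 100% ≈ 36.8%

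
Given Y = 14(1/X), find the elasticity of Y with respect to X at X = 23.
Elasticity = -1

Elasticity = (dY/dX) · (X/Y)

dY/dX = -14/X²
At X = 23: dY/dX = -14/529, Y = 14/23

Elasticity = (-14/529) · (23 / (14/23)) = -1

Interpretation: for a small percentage change in X, the percentage change in Y is approximately -1.00 times as large.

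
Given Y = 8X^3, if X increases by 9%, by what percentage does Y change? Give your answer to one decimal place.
29.5%

For Y = 8X^3:
If X → X(1 + 0.09)
Then Y → Y · (1 + 0.09)^3
     ≈ Y · 1.2950

Percentage change = ((1 + 0.09)^3 − 1) × 100% ≈ 29.5%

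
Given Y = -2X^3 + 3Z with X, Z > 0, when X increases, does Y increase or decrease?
Y decreases

Taking the partial derivative:
∂Y/∂X = -6X^2

∂Y/∂X = -6X^2 < 0 (assuming positive values)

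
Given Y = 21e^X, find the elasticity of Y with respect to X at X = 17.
Elasticity = 17

Elasticity = (dY/dX) · (X/Y)

dY/dX = 21·e^X
At X = 17: dY/dX = 21·e^17, Y = 21·e^17

Elasticity = (21·e^17) · (17 / (21·e^17)) = 17

Interpretation: for a small percentage change in X, the percentage change in Y is approximately 17.00 times as large.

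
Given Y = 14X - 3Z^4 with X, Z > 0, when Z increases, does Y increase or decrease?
Y decreases

Taking the partial derivative:
∂Y/∂Z = -12Z^3

∂Y/∂Z = -12Z^3 < 0 (assuming positive values)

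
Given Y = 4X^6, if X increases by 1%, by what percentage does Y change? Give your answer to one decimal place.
6.2%

For Y = 4X^6:
If X → X(1 + 0.01)
Then Y → Y · (1 + 0.01)^6
     ≈ Y · 1.0615

Percentage change = ((1 + 0.01)^6 − 1) × 100% ≈ 6.2%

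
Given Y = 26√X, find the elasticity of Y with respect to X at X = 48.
Elasticity = 1/2

Elasticity = (dY/dX) · (X/Y)

dY/dX = 13/√X
At X = 48: dY/dX = 13·√3/12, Y = 104·√3

Elasticity = (13·√3/12) · (48 / (104·√3)) = 1/2

Interpretation: for a small percentage change in X, the percentage change in Y is approximately 0.50 times as large.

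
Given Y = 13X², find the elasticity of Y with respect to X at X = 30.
Elasticity = 2

Elasticity = (dY/dX) · (X/Y)

dY/dX = 26·X
At X = 30: dY/dX = 780, Y = 11700

Elasticity = 780 · (30 / 11700) = 2

Interpretation: for a small percentage change in X, the percentage change in Y is approximately 2.00 times as large.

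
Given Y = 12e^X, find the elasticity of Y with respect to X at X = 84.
Elasticity = 84

Elasticity = (dY/dX) · (X/Y)

dY/dX = 12·e^X
At X = 84: dY/dX = 12·e^84, Y = 12·e^84

Elasticity = (12·e^84) · (84 / (12·e^84)) = 84

Interpretation: for a small percentage change in X, the percentage change in Y is approximately 84.00 times as large.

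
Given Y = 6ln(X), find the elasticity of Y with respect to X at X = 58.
Elasticity = 1/ln(58) ≈ 0.2463

Elasticity = (dY/dX) · (X/Y)

dY/dX = 6/X
At X = 58: dY/dX = 3/29, Y = 6·ln(58)

Elasticity = (3/29) · (58 / (6·ln(58))) = 1/ln(58) ≈ 0.2463

Interpretation: for a small percentage change in X, the percentage change in Y is approximately 0.25 times as large.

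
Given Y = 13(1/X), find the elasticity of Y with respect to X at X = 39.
Elasticity = -1

Elasticity = (dY/dX) · (X/Y)

dY/dX = -13/X²
At X = 39: dY/dX = -1/117, Y = 1/3

Elasticity = (-1/117) · (39 / (1/3)) = -1

Interpretation: for a small percentage change in X, the percentage change in Y is approximately -1.00 times as large.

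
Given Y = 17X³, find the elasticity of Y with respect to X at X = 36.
Elasticity = 3

Elasticity = (dY/dX) · (X/Y)

dY/dX = 51·X²
At X = 36: dY/dX = 66096, Y = 793152

Elasticity = 66096 · (36 / 793152) = 3

Interpretation: for a small percentage change in X, the percentage change in Y is approximately 3.00 times as large.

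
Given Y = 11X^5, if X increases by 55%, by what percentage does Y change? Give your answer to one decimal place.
794.7%

For Y = 11X^5:
If X → X(1 + 0.55)
Then Y → Y · (1 + 0.55)^5
     ≈ Y · 8.9466

Percentage change = ((1 + 0.55)^5 − 1) × 100% ≈ 794.7%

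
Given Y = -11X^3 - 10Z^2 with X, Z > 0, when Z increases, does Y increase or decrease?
Y decreases

Taking the partial derivative:
∂Y/∂Z = -20Z

∂Y/∂Z = -20Z < 0 (assuming positive values)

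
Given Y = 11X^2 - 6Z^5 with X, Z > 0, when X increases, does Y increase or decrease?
Y increases

Taking the partial derivative:
∂Y/∂X = 22X

∂Y/∂X = 22X > 0 (assuming positive values)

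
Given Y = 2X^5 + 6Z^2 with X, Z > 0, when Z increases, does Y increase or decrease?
Y increases

Taking the partial derivative:
∂Y/∂Z = 12Z

∂Y/∂Z = 12Z > 0 (assuming positive values)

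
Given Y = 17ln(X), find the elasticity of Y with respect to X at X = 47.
Elasticity = 1/ln(47) ≈ 0.2597

Elasticity = (dY/dX) · (X/Y)

dY/dX = 17/X
At X = 47: dY/dX = 17/47, Y = 17·ln(47)

Elasticity = (17/47) · (47 / (17·ln(47))) = 1/ln(47) ≈ 0.2597

Interpretation: for a small percentage change in X, the percentage change in Y is approximately 0.26 times as large.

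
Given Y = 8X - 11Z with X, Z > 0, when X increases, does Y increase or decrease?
Y increases

Taking the partial derivative:
∂Y/∂X = 8

∂Y/∂X = 8 > 0 (assuming positive values)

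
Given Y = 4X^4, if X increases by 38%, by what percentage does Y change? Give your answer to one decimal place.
262.7%

For Y = 4X^4:
If X → X(1 + 0.38)
Then Y → Y · (1 + 0.38)^4
     ≈ Y · 3.6267

Percentage change = ((1 + 0.38)^4 − 1) × 100% ≈ 262.7%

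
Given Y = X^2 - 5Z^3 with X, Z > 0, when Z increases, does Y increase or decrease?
Y decreases

Taking the partial derivative:
∂Y/∂Z = -15Z^2

∂Y/∂Z = -15Z^2 < 0 (assuming positive values)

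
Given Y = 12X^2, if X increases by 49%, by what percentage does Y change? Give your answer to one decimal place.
122.0%

For Y = 12X^2:
If X → X(1 + 0.49)
Then Y → Y · (1 + 0.49)^2
     = Y · 2.2201

Percentage change = ((1 + 0.49)^2 − 1) × 100% ≈ 122.0%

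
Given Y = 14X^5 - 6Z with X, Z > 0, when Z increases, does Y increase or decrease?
Y decreases

Taking the partial derivative:
∂Y/∂Z = -6

∂Y/∂Z = -6 < 0 (assuming positive values)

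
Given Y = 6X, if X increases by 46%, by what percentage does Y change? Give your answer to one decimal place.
46.0%

For Y = 6X:
If X → X(1 + 0.46)
Then Y → Y · (1 + 0.46)^1
     = Y · 1.4600

Percentage change = ((1 + 0.46)^1 − 1) × 100% = 46.0%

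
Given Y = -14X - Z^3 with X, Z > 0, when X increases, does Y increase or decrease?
Y decreases

Taking the partial derivative:
∂Y/∂X = -14

∂Y/∂X = -14 < 0 (assuming positive values)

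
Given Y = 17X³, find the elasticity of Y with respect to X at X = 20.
Elasticity = 3

Elasticity = (dY/dX) · (X/Y)

dY/dX = 51·X²
At X = 20: dY/dX = 20400, Y = 136000

Elasticity = 20400 · (20 / 136000) = 3

Interpretation: for a small percentage change in X, the percentage change in Y is approximately 3.00 times as large.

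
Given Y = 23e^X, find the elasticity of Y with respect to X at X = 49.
Elasticity = 49

Elasticity = (dY/dX) · (X/Y)

dY/dX = 23·e^X
At X = 49: dY/dX = 23·e^49, Y = 23·e^49

Elasticity = (23·e^49) · (49 / (23·e^49)) = 49

Interpretation: for a small percentage change in X, the percentage change in Y is approximately 49.00 times as large.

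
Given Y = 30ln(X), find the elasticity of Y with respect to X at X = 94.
Elasticity = 1/ln(94) ≈ 0.2201

Elasticity = (dY/dX) · (X/Y)

dY/dX = 30/X
At X = 94: dY/dX = 15/47, Y = 30·ln(94)

Elasticity = (15/47) · (94 / (30·ln(94))) = 1/ln(94) ≈ 0.2201

Interpretation: for a small percentage change in X, the percentage change in Y is approximately 0.22 times as large.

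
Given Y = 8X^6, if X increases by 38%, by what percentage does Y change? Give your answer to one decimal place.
590.7%

For Y = 8X^6:
If X → X(1 + 0.38)
Then Y → Y · (1 + 0.38)^6
     ≈ Y · 6.9068

Percentage change = ((1 + 0.38)^6 − 1) × 100% ≈ 590.7%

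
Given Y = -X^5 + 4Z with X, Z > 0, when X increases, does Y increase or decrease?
Y decreases

Taking the partial derivative:
∂Y/∂X = -5X^4

∂Y/∂X = -5X^4 < 0 (assuming positive values)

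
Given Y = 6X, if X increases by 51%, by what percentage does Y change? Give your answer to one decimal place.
51.0%

For Y = 6X:
If X → X(1 + 0.51)
Then Y → Y · (1 + 0.51)^1
     = Y · 1.5100

Percentage change = ((1 + 0.51)^1 − 1) × 100% = 51.0%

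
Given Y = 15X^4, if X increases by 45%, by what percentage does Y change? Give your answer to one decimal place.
342.1%

For Y = 15X^4:
If X → X(1 + 0.45)
Then Y → Y · (1 + 0.45)^4
     ≈ Y · 4.4205

Percentage change = ((1 + 0.45)^4 − 1) × 100% ≈ 342.1%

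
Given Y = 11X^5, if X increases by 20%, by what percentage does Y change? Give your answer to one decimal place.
148.8%

For Y = 11X^5:
If X → X(1 + 0.2)
Then Y → Y · (1 + 0.2)^5
     ≈ Y · 2.4883

Percentage change = ((1 + 0.2)^5 − 1) × 100% ≈ 148.8%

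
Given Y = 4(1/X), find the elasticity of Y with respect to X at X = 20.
Elasticity = -1

Elasticity = (dY/dX) · (X/Y)

dY/dX = -4/X²
At X = 20: dY/dX = -1/100, Y = 1/5

Elasticity = (-1/100) · (20 / (1/5)) = -1

Interpretation: for a small percentage change in X, the percentage change in Y is approximately -1.00 times as large.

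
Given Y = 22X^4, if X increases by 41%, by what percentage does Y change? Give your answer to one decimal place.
295.3%

For Y = 22X^4:
If X → X(1 + 0.41)
Then Y → Y · (1 + 0.41)^4
     ≈ Y · 3.9525

Percentage change = ((1 + 0.41)^4 − 1) × 100% ≈ 295.3%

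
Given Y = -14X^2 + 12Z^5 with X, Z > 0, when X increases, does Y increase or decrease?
Y decreases

Taking the partial derivative:
∂Y/∂X = -28X

∂Y/∂X = -28X < 0 (assuming positive values)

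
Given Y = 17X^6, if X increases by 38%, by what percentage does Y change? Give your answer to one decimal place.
590.7%

For Y = 17X^6:
If X → X(1 + 0.38)
Then Y → Y · (1 + 0.38)^6
     ≈ Y · 6.9068

Percentage change = ((1 + 0.38)^6 − 1) × 100% ≈ 590.7%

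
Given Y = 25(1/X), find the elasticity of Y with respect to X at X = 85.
Elasticity = -1

Elasticity = (dY/dX) · (X/Y)

dY/dX = -25/X²
At X = 85: dY/dX = -1/289, Y = 5/17

Elasticity = (-1/289) · (85 / (5/17)) = -1

Interpretation: for a small percentage change in X, the percentage change in Y is approximately -1.00 times as large.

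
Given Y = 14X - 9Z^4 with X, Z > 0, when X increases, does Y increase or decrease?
Y increases

Taking the partial derivative:
∂Y/∂X = 14

∂Y/∂X = 14 > 0 (assuming positive values)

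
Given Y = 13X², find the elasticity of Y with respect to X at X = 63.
Elasticity = 2

Elasticity = (dY/dX) · (X/Y)

dY/dX = 26·X
At X = 63: dY/dX = 1638, Y = 51597

Elasticity = 1638 · (63 / 51597) = 2

Interpretation: for a small percentage change in X, the percentage change in Y is approximately 2.00 times as large.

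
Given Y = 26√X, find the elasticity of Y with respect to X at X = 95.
Elasticity = 1/2

Elasticity = (dY/dX) · (X/Y)

dY/dX = 13/√X
At X = 95: dY/dX = 13·√95/95, Y = 26·√95

Elasticity = (13·√95/95) · (95 / (26·√95)) = 1/2

Interpretation: for a small percentage change in X, the percentage change in Y is approximately 0.50 times as large.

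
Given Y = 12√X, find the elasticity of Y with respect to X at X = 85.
Elasticity = 1/2

Elasticity = (dY/dX) · (X/Y)

dY/dX = 6/√X
At X = 85: dY/dX = 6·√85/85, Y = 12·√85

Elasticity = (6·√85/85) · (85 / (12·√85)) = 1/2

Interpretation: for a small percentage change in X, the percentage change in Y is approximately 0.50 times as large.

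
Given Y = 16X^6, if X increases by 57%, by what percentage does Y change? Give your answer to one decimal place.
1397.6%

For Y = 16X^6:
If X → X(1 + 0.57)
Then Y → Y · (1 + 0.57)^6
     ≈ Y · 14.9761

Percentage change = ((1 + 0.57)^6 − 1) × 100% ≈ 1397.6%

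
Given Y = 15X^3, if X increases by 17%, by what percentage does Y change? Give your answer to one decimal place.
60.2%

For Y = 15X^3:
If X → X(1 + 0.17)
Then Y → Y · (1 + 0.17)^3
     ≈ Y · 1.6016

Percentage change = ((1 + 0.17)^3 − 1) × 100% ≈ 60.2%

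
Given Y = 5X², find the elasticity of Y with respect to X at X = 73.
Elasticity = 2

Elasticity = (dY/dX) · (X/Y)

dY/dX = 10·X
At X = 73: dY/dX = 730, Y = 26645

Elasticity = 730 · (73 / 26645) = 2

Interpretation: for a small percentage change in X, the percentage change in Y is approximately 2.00 times as large.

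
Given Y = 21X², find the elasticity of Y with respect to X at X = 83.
Elasticity = 2

Elasticity = (dY/dX) · (X/Y)

dY/dX = 42·X
At X = 83: dY/dX = 3486, Y = 144669

Elasticity = 3486 · (83 / 144669) = 2

Interpretation: for a small percentage change in X, the percentage change in Y is approximately 2.00 times as large.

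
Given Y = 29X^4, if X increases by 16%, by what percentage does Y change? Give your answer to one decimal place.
81.1%

For Y = 29X^4:
If X → X(1 + 0.16)
Then Y → Y · (1 + 0.16)^4
     ≈ Y · 1.8106

Percentage change = ((1 + 0.16)^4 − 1) × 100% ≈ 81.1%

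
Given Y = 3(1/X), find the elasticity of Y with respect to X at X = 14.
Elasticity = -1

Elasticity = (dY/dX) · (X/Y)

dY/dX = -3/X²
At X = 14: dY/dX = -3/196, Y = 3/14

Elasticity = (-3/196) · (14 / (3/14)) = -1

Interpretation: for a small percentage change in X, the percentage change in Y is approximately -1.00 times as large.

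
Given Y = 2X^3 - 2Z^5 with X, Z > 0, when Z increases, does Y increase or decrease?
Y decreases

Taking the partial derivative:
∂Y/∂Z = -10Z^4

∂Y/∂Z = -10Z^4 < 0 (assuming positive values)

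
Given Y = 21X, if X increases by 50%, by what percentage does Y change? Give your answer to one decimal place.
50.0%

For Y = 21X:
If X → X(1 + 0.5)
Then Y → Y · (1 + 0.5)^1
     = Y · 1.5000

Percentage change = ((1 + 0.5)^1 − 1) × 100% = 50.0%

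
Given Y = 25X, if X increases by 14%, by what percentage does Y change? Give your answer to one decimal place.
14.0%

For Y = 25X:
If X → X(1 + 0.14)
Then Y → Y · (1 + 0.14)^1
     = Y · 1.1400

Percentage change = ((1 + 0.14)^1 − 1) × 100% = 14.0%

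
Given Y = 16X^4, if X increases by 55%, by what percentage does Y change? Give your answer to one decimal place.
477.2%

For Y = 16X^4:
If X → X(1 + 0.55)
Then Y → Y · (1 + 0.55)^4
     ≈ Y · 5.7720

Percentage change = ((1 + 0.55)^4 − 1) × 100% ≈ 477.2%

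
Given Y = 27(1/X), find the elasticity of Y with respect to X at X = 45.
Elasticity = -1

Elasticity = (dY/dX) · (X/Y)

dY/dX = -27/X²
At X = 45: dY/dX = -1/75, Y = 3/5

Elasticity = (-1/75) · (45 / (3/5)) = -1

Interpretation: for a small percentage change in X, the percentage change in Y is approximately -1.00 times as large.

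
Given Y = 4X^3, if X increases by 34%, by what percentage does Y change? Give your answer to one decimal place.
140.6%

For Y = 4X^3:
If X → X(1 + 0.34)
Then Y → Y · (1 + 0.34)^3
     ≈ Y · 2.4061

Percentage change = ((1 + 0.34)^3 − 1) × 100% ≈ 140.6%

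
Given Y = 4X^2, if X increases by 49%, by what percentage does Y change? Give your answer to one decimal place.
122.0%

For Y = 4X^2:
If X → X(1 + 0.49)
Then Y → Y · (1 + 0.49)^2
     = Y · 2.2201

Percentage change = ((1 + 0.49)^2 − 1) × 100% ≈ 122.0%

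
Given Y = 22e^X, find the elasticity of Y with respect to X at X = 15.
Elasticity = 15

Elasticity = (dY/dX) · (X/Y)

dY/dX = 22·e^X
At X = 15: dY/dX = 22·e^15, Y = 22·e^15

Elasticity = (22·e^15) · (15 / (22·e^15)) = 15

Interpretation: for a small percentage change in X, the percentage change in Y is approximately 15.00 times as large.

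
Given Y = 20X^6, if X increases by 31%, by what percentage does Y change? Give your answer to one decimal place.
405.4%

For Y = 20X^6:
If X → X(1 + 0.31)
Then Y → Y · (1 + 0.31)^6
     ≈ Y · 5.0539

Percentage change = ((1 + 0.31)^6 − 1) × 100% ≈ 405.4%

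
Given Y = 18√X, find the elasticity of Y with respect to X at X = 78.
Elasticity = 1/2

Elasticity = (dY/dX) · (X/Y)

dY/dX = 9/√X
At X = 78: dY/dX = 3·√78/26, Y = 18·√78

Elasticity = (3·√78/26) · (78 / (18·√78)) = 1/2

Interpretation: for a small percentage change in X, the percentage change in Y is approximately 0.50 times as large.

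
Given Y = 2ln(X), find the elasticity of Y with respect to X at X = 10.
Elasticity = 1/ln(10) ≈ 0.4343

Elasticity = (dY/dX) · (X/Y)

dY/dX = 2/X
At X = 10: dY/dX = 1/5, Y = 2·ln(10)

Elasticity = (1/5) · (10 / (2·ln(10))) = 1/ln(10) ≈ 0.4343

Interpretation: for a small percentage change in X, the percentage change in Y is approximately 0.43 times as large.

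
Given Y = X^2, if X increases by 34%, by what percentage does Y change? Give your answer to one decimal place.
79.6%

For Y = X^2:
If X → X(1 + 0.34)
Then Y → Y · (1 + 0.34)^2
     = Y · 1.7956

Percentage change = ((1 + 0.34)^2 − 1) × 100% ≈ 79.6%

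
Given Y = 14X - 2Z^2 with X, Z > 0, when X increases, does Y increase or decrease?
Y increases

Taking the partial derivative:
∂Y/∂X = 14

∂Y/∂X = 14 > 0 (assuming positive values)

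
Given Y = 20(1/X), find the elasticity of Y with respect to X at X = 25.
Elasticity = -1

Elasticity = (dY/dX) · (X/Y)

dY/dX = -20/X²
At X = 25: dY/dX = -4/125, Y = 4/5

Elasticity = (-4/125) · (25 / (4/5)) = -1

Interpretation: for a small percentage change in X, the percentage change in Y is approximately -1.00 times as large.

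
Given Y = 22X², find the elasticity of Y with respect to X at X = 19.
Elasticity = 2

Elasticity = (dY/dX) · (X/Y)

dY/dX = 44·X
At X = 19: dY/dX = 836, Y = 7942

Elasticity = 836 · (19 / 7942) = 2

Interpretation: for a small percentage change in X, the percentage change in Y is approximately 2.00 times as large.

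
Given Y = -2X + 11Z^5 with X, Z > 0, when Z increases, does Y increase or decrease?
Y increases

Taking the partial derivative:
∂Y/∂Z = 55Z^4

∂Y/∂Z = 55Z^4 > 0 (assuming positive values)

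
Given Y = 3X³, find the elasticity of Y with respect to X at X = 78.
Elasticity = 3

Elasticity = (dY/dX) · (X/Y)

dY/dX = 9·X²
At X = 78: dY/dX = 54756, Y = 1423656

Elasticity = 54756 · (78 / 1423656) = 3

Interpretation: for a small percentage change in X, the percentage change in Y is approximately 3.00 times as large.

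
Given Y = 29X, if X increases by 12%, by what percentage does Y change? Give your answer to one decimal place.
12.0%

For Y = 29X:
If X → X(1 + 0.12)
Then Y → Y · (1 + 0.12)^1
     = Y · 1.1200

Percentage change = ((1 + 0.12)^1 − 1) × 100% = 12.0%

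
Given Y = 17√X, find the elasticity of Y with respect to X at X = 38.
Elasticity = 1/2

Elasticity = (dY/dX) · (X/Y)

dY/dX = 17/(2·√X)
At X = 38: dY/dX = 17·√38/76, Y = 17·√38

Elasticity = (17·√38/76) · (38 / (17·√38)) = 1/2

Interpretation: for a small percentage change in X, the percentage change in Y is approximately 0.50 times as large.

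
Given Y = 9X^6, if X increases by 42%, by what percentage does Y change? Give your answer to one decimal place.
719.8%

For Y = 9X^6:
If X → X(1 + 0.42)
Then Y → Y · (1 + 0.42)^6
     ≈ Y · 8.1984

Percentage change = ((1 + 0.42)^6 − 1) × 100% ≈ 719.8%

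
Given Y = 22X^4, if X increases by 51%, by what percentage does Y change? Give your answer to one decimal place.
419.9%

For Y = 22X^4:
If X → X(1 + 0.51)
Then Y → Y · (1 + 0.51)^4
     ≈ Y · 5.1989

Percentage change = ((1 + 0.51)^4 − 1) × 100% ≈ 419.9%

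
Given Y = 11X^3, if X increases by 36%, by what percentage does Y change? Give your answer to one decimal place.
151.5%

For Y = 11X^3:
If X → X(1 + 0.36)
Then Y → Y · (1 + 0.36)^3
     ≈ Y · 2.5155

Percentage change = ((1 + 0.36)^3 − 1) × 100% ≈ 151.5%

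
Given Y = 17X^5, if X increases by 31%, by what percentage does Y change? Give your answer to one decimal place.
285.8%

For Y = 17X^5:
If X → X(1 + 0.31)
Then Y → Y · (1 + 0.31)^5
     ≈ Y · 3.8579

Percentage change = ((1 + 0.31)^5 − 1) × 100% ≈ 285.8%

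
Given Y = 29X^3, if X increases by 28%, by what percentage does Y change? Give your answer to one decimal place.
109.7%

For Y = 29X^3:
If X → X(1 + 0.28)
Then Y → Y · (1 + 0.28)^3
     ≈ Y · 2.0972

Percentage change = ((1 + 0.28)^3 − 1) × 100% ≈ 109.7%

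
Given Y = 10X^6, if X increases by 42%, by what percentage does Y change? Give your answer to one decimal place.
719.8%

For Y = 10X^6:
If X → X(1 + 0.42)
Then Y → Y · (1 + 0.42)^6
     ≈ Y · 8.1984

Percentage change = ((1 + 0.42)^6 − 1) × 100% ≈ 719.8%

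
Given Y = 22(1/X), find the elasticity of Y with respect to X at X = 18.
Elasticity = -1

Elasticity = (dY/dX) · (X/Y)

dY/dX = -22/X²
At X = 18: dY/dX = -11/162, Y = 11/9

Elasticity = (-11/162) · (18 / (11/9)) = -1

Interpretation: for a small percentage change in X, the percentage change in Y is approximately -1.00 times as large.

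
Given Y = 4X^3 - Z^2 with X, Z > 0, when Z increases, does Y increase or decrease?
Y decreases

Taking the partial derivative:
∂Y/∂Z = -2Z

∂Y/∂Z = -2Z < 0 (assuming positive values)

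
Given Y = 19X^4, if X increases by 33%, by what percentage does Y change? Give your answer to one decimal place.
212.9%

For Y = 19X^4:
If X → X(1 + 0.33)
Then Y → Y · (1 + 0.33)^4
     ≈ Y · 3.1290

Percentage change = ((1 + 0.33)^4 − 1) × 100% ≈ 212.9%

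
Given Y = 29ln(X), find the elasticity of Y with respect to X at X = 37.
Elasticity = 1/ln(37) ≈ 0.2769

Elasticity = (dY/dX) · (X/Y)

dY/dX = 29/X
At X = 37: dY/dX = 29/37, Y = 29·ln(37)

Elasticity = (29/37) · (37 / (29·ln(37))) = 1/ln(37) ≈ 0.2769

Interpretation: for a small percentage change in X, the percentage change in Y is approximately 0.28 times as large.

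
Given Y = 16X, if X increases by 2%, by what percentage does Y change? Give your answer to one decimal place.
2.0%

For Y = 16X:
If X → X(1 + 0.02)
Then Y → Y · (1 + 0.02)^1
     = Y · 1.0200

Percentage change = ((1 + 0.02)^1 − 1) × 100% = 2.0%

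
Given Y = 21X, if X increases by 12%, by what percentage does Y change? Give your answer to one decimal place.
12.0%

For Y = 21X:
If X → X(1 + 0.12)
Then Y → Y · (1 + 0.12)^1
     = Y · 1.1200

Percentage change = ((1 + 0.12)^1 − 1) × 100% = 12.0%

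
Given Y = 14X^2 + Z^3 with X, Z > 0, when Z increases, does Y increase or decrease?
Y increases

Taking the partial derivative:
∂Y/∂Z = 3Z^2

∂Y/∂Z = 3Z^2 > 0 (assuming positive values)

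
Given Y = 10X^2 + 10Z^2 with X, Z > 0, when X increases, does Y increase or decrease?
Y increases

Taking the partial derivative:
∂Y/∂X = 20X

∂Y/∂X = 20X > 0 (assuming positive values)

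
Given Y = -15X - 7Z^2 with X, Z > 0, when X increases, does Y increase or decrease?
Y decreases

Taking the partial derivative:
∂Y/∂X = -15

∂Y/∂X = -15 < 0 (assuming positive values)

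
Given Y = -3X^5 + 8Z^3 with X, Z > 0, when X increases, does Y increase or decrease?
Y decreases

Taking the partial derivative:
∂Y/∂X = -15X^4

∂Y/∂X = -15X^4 < 0 (assuming positive values)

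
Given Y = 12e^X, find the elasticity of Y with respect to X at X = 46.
Elasticity = 46

Elasticity = (dY/dX) · (X/Y)

dY/dX = 12·e^X
At X = 46: dY/dX = 12·e^46, Y = 12·e^46

Elasticity = (12·e^46) · (46 / (12·e^46)) = 46

Interpretation: for a small percentage change in X, the percentage change in Y is approximately 46.00 times as large.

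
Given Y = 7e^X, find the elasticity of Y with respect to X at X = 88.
Elasticity = 88

Elasticity = (dY/dX) · (X/Y)

dY/dX = 7·e^X
At X = 88: dY/dX = 7·e^88, Y = 7·e^88

Elasticity = (7·e^88) · (88 / (7·e^88)) = 88

Interpretation: for a small percentage change in X, the percentage change in Y is approximately 88.00 times as large.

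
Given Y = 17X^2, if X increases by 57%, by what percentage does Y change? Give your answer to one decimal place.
146.5%

For Y = 17X^2:
If X → X(1 + 0.57)
Then Y → Y · (1 + 0.57)^2
     = Y · 2.4649

Percentage change = ((1 + 0.57)^2 − 1) × 100% ≈ 146.5%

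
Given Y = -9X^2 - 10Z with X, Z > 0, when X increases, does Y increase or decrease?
Y decreases

Taking the partial derivative:
∂Y/∂X = -18X

∂Y/∂X = -18X < 0 (assuming positive values)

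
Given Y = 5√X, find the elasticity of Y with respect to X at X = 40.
Elasticity = 1/2

Elasticity = (dY/dX) · (X/Y)

dY/dX = 5/(2·√X)
At X = 40: dY/dX = √10/8, Y = 10·√10

Elasticity = (√10/8) · (40 / (10·√10)) = 1/2

Interpretation: for a small percentage change in X, the percentage change in Y is approximately 0.50 times as large.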